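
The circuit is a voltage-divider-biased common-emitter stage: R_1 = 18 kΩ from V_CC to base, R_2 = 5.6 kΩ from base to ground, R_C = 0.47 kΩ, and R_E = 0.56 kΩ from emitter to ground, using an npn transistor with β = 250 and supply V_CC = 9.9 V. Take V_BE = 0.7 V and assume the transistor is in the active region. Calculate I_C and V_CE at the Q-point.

Thevenize the base divider: V_Th = V_CC·R_2/(R_1+R_2) = 9.9×5.6/23.6 = 2.35 V, R_Th = R_1‖R_2 = 4.27 kΩ.
Base-emitter loop: V_Th = I_B·R_Th + V_BE + (β+1)I_B·R_E, so I_B = (2.35 − 0.7) / (4.27 + 251×0.56) = 0.0114 mA.
I_C = β·I_B = 250×0.0114 = 2.85 mA, and I_E = (β+1)I_B = 2.86 mA.
V_CE = V_CC − I_C·R_C − I_E·R_E = 9.9 − 2.85×0.47 − 2.86×0.56 = 6.96 V.
V_CE = 6.96 V > 0.2 V confirms active-region operation.

I_C ≈ 2.8 mA, V_CE ≈ 7 V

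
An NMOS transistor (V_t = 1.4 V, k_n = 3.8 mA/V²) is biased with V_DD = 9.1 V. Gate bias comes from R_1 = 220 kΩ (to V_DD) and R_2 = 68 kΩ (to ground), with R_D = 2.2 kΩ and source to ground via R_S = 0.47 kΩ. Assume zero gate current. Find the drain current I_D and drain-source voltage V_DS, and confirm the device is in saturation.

V_G = V_DD·R_2/(R_1+R_2) = 9.1×68/288 = 2.15 V.
Assume saturation: I_D = (k_n/2)(V_GS − V_t)² with V_GS = V_G − I_D·R_S = 2.15 − 0.47·I_D.
Substituting gives 0.42·I_D² − 2.34·I_D + 1.06 = 0, with roots I_D = 0.501 or 5.07 mA.
The root I_D = 5.07 mA gives V_GS = -0.233 V ≤ V_t, so take I_D = 0.501 mA.
Then V_GS = 1.91 V and V_DS = V_DD − I_D(R_D+R_S) = 9.1 − 0.501×2.67 = 7.76 V.
Saturation requires V_DS ≥ V_GS − V_t = 0.513 V; 7.76 ≥ 0.513 ✓.

I_D ≈ 0.5 mA, V_DS ≈ 7.8 V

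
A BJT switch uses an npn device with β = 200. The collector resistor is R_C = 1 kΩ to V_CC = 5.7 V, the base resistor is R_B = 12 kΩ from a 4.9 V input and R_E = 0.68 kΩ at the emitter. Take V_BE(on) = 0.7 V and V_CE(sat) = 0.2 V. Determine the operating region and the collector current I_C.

saturation; I_C ≈ 3.2 mA

Assume active: I_B = (4.9 − 0.7)/(12 + 201×0.68) = 0.0282 mA, I_C = β·I_B = 5.65 mA.
Then V_CE = 5.7 − 5.65×1 − 5.68×0.68 = -3.81 V < 0.2 V — the active assumption fails.
Re-solve with V_CE = 0.2 V. KCL at the emitter: V_E/R_E = (V_BB−0.7−V_E)/R_B + (V_CC−0.2−V_E)/R_C, giving V_E = 2.29 V.
I_C = (V_CC − 0.2 − V_E)/R_C = (5.5 − 2.29)/1 = 3.21 mA.
Check: I_B = (4.2 − 2.29)/12 = 0.159 mA, and β·I_B = 31.8 mA > I_C, confirming saturation.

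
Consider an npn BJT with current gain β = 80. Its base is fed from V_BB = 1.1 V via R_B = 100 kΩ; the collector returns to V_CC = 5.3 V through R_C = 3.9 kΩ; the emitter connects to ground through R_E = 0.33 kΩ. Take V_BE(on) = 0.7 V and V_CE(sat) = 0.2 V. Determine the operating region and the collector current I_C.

active; I_C ≈ 0.25 mA

Assume active. Base-emitter loop: I_B = (V_BB − V_BE)/(R_B + (β+1)R_E) = (1.1 − 0.7)/(100 + 81×0.33) = 0.00316 mA.
I_C = β·I_B = 80×0.00316 = 0.253 mA.
V_CE = V_CC − I_C·R_C − I_E·R_E = 5.3 − 0.253×3.9 − 0.256×0.33 = 4.23 V > V_CE(sat), so the active-region assumption holds.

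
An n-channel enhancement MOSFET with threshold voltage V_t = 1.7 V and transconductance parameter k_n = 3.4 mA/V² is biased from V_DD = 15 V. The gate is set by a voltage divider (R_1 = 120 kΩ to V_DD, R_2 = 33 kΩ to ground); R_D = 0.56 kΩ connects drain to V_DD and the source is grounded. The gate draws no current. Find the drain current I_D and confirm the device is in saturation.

V_G = V_DD·R_2/(R_1+R_2) = 15×33/153 = 3.24 V. With the source grounded, V_GS = V_G = 3.24 V.
Assume saturation: I_D = (k_n/2)(V_GS − V_t)² = (3.4/2)×(3.24 − 1.7)² = 1.7×1.54² = 4.01 mA.
V_DS = V_DD − I_D·R_D = 15 − 4.01×0.56 = 12.8 V.
Saturation requires V_DS ≥ V_GS − V_t = 1.54 V; 12.8 ≥ 1.54 ✓.

I_D ≈ 4 mA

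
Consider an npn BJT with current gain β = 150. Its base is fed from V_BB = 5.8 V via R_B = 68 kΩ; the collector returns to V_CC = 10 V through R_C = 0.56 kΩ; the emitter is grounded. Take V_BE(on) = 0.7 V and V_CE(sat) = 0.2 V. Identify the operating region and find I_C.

Assume active. Base-emitter loop: I_B = (V_BB − V_BE)/R_B = (5.8 − 0.7)/68 = 0.075 mA.
I_C = β·I_B = 150×0.075 = 11.2 mA.
V_CE = V_CC − I_C·R_C = 10 − 11.2×0.56 = 3.7 V > V_CE(sat), so the active-region assumption holds.

active; I_C ≈ 11 mA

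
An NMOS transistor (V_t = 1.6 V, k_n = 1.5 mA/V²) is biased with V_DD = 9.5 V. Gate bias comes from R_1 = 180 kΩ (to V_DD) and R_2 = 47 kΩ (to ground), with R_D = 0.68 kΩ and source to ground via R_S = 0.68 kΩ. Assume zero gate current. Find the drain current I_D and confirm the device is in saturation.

I_D ≈ 0.075 mA

V_G = V_DD·R_2/(R_1+R_2) = 9.5×47/227 = 1.97 V.
Assume saturation: I_D = (k_n/2)(V_GS − V_t)² with V_GS = V_G − I_D·R_S = 1.97 − 0.68·I_D.
Substituting gives 0.347·I_D² − 1.37·I_D + 0.101 = 0, with roots I_D = 0.0749 or 3.89 mA.
The root I_D = 3.89 mA gives V_GS = -0.677 V ≤ V_t, so take I_D = 0.0749 mA.
Then V_GS = 1.92 V and V_DS = V_DD − I_D(R_D+R_S) = 9.5 − 0.0749×1.36 = 9.4 V.
Saturation requires V_DS ≥ V_GS − V_t = 0.316 V; 9.4 ≥ 0.316 ✓.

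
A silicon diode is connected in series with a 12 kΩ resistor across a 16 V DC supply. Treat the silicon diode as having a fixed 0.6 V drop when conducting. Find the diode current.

KVL around the loop: 16 = V_D + I·R = 0.6 + I × 12 kΩ.
So I = (16 − 0.6) / 12 kΩ = 15.4 / 12 = 1.28 mA.

I ≈ 1.3 mA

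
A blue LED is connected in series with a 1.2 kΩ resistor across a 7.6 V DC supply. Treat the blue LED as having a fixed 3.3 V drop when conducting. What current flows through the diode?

I ≈ 3.6 mA

KVL around the loop: 7.6 = V_D + I·R = 3.3 + I × 1.2 kΩ.
So I = (7.6 − 3.3) / 1.2 kΩ = 4.3 / 1.2 = 3.58 mA.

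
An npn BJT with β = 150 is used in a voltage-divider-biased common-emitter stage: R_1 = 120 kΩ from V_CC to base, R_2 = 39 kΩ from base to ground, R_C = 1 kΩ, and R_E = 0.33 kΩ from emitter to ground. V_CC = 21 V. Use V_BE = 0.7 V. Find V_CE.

Thevenize the base divider: V_Th = V_CC·R_2/(R_1+R_2) = 21×39/159 = 5.15 V, R_Th = R_1‖R_2 = 29.4 kΩ.
Base-emitter loop: V_Th = I_B·R_Th + V_BE + (β+1)I_B·R_E, so I_B = (5.15 − 0.7) / (29.4 + 151×0.33) = 0.0562 mA.
I_C = β·I_B = 150×0.0562 = 8.42 mA, and I_E = (β+1)I_B = 8.48 mA.
V_CE = V_CC − I_C·R_C − I_E·R_E = 21 − 8.42×1 − 8.48×0.33 = 9.78 V.
V_CE = 9.78 V > 0.2 V confirms active-region operation.

V_CE ≈ 9.8 V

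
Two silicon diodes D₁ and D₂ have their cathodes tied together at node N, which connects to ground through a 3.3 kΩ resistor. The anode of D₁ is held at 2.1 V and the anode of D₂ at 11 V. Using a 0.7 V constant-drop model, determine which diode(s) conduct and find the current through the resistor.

Only D₂ conducts; I_R ≈ 3.1 mA

Assume both conduct. Then node N would need to be at both 2.1−0.7 = 1.4 V and 11−0.7 = 10.3 V, which is impossible.
Assume only D₂ conducts: V_N = 11 − 0.7 = 10.3 V, so I_R = 10.3/3.3 = 3.12 mA.
Check D₁: its anode-to-cathode voltage is 2.1 − 10.3 = -8.2 V < 0.7 V, so it is off. The assumption is consistent.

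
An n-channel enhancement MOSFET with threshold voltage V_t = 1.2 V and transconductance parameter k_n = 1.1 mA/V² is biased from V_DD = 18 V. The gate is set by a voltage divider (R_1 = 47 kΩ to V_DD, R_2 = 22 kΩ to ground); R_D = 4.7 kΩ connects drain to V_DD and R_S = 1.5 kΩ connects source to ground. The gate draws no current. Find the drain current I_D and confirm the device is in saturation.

I_D ≈ 1.8 mA

V_G = V_DD·R_2/(R_1+R_2) = 18×22/69 = 5.74 V.
Assume saturation: I_D = (k_n/2)(V_GS − V_t)² with V_GS = V_G − I_D·R_S = 5.74 − 1.5·I_D.
Substituting gives 1.24·I_D² − 8.49·I_D + 11.3 = 0, with roots I_D = 1.82 or 5.05 mA.
The root I_D = 5.05 mA gives V_GS = -1.83 V ≤ V_t, so take I_D = 1.82 mA.
Then V_GS = 3.02 V and V_DS = V_DD − I_D(R_D+R_S) = 18 − 1.82×6.2 = 6.75 V.
Saturation requires V_DS ≥ V_GS − V_t = 1.82 V; 6.75 ≥ 1.82 ✓.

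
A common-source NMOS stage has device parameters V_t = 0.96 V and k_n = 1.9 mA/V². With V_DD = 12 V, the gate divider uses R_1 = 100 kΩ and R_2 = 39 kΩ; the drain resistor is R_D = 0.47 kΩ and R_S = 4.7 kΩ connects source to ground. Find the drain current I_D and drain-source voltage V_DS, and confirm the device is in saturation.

V_G = V_DD·R_2/(R_1+R_2) = 12×39/139 = 3.37 V.
Assume saturation: I_D = (k_n/2)(V_GS − V_t)² with V_GS = V_G − I_D·R_S = 3.37 − 4.7·I_D.
Substituting gives 21·I_D² − 22.5·I_D + 5.5 = 0, with roots I_D = 0.378 or 0.694 mA.
The root I_D = 0.694 mA gives V_GS = 0.105 V ≤ V_t, so take I_D = 0.378 mA.
Then V_GS = 1.59 V and V_DS = V_DD − I_D(R_D+R_S) = 12 − 0.378×5.17 = 10 V.
Saturation requires V_DS ≥ V_GS − V_t = 0.631 V; 10 ≥ 0.631 ✓.

I_D ≈ 0.38 mA, V_DS ≈ 10 V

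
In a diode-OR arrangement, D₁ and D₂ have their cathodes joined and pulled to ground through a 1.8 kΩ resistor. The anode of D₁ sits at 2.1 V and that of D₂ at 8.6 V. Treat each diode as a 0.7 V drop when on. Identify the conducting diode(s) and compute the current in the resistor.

Only D₂ conducts; I_R ≈ 4.4 mA

Assume both conduct. Then node N would need to be at both 2.1−0.7 = 1.4 V and 8.6−0.7 = 7.9 V, which is impossible.
Assume only D₂ conducts: V_N = 8.6 − 0.7 = 7.9 V, so I_R = 7.9/1.8 = 4.39 mA.
Check D₁: its anode-to-cathode voltage is 2.1 − 7.9 = -5.8 V < 0.7 V, so it is off. The assumption is consistent.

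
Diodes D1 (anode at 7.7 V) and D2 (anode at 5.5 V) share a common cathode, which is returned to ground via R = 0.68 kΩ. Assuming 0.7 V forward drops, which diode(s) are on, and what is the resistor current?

Only D1 conducts; I_R ≈ 10 mA

Assume both conduct. Then node N would need to be at both 7.7−0.7 = 7 V and 5.5−0.7 = 4.8 V, which is impossible.
Assume only D1 conducts: V_N = 7.7 − 0.7 = 7 V, so I_R = 7/0.68 = 10.3 mA.
Check D2: its anode-to-cathode voltage is 5.5 − 7 = -1.5 V < 0.7 V, so it is off. The assumption is consistent.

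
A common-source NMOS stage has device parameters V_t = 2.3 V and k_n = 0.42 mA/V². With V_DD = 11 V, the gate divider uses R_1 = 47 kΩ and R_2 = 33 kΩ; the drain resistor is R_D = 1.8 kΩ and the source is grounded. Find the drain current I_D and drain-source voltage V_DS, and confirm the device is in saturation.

V_G = V_DD·R_2/(R_1+R_2) = 11×33/80 = 4.54 V. With the source grounded, V_GS = V_G = 4.54 V.
Assume saturation: I_D = (k_n/2)(V_GS − V_t)² = (0.42/2)×(4.54 − 2.3)² = 0.21×2.24² = 1.05 mA.
V_DS = V_DD − I_D·R_D = 11 − 1.05×1.8 = 9.11 V.
Saturation requires V_DS ≥ V_GS − V_t = 2.24 V; 9.11 ≥ 2.24 ✓.

I_D ≈ 1.1 mA, V_DS ≈ 9.1 V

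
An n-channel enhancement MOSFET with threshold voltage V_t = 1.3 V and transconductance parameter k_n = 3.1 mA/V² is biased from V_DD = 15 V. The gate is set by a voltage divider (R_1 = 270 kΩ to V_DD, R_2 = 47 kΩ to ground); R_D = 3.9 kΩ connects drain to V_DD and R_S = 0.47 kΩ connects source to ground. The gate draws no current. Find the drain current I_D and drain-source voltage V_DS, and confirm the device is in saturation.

V_G = V_DD·R_2/(R_1+R_2) = 15×47/317 = 2.22 V.
Assume saturation: I_D = (k_n/2)(V_GS − V_t)² with V_GS = V_G − I_D·R_S = 2.22 − 0.47·I_D.
Substituting gives 0.342·I_D² − 2.35·I_D + 1.32 = 0, with roots I_D = 0.62 or 6.23 mA.
The root I_D = 6.23 mA gives V_GS = -0.705 V ≤ V_t, so take I_D = 0.62 mA.
Then V_GS = 1.93 V and V_DS = V_DD − I_D(R_D+R_S) = 15 − 0.62×4.37 = 12.3 V.
Saturation requires V_DS ≥ V_GS − V_t = 0.633 V; 12.3 ≥ 0.633 ✓.

I_D ≈ 0.62 mA, V_DS ≈ 12 V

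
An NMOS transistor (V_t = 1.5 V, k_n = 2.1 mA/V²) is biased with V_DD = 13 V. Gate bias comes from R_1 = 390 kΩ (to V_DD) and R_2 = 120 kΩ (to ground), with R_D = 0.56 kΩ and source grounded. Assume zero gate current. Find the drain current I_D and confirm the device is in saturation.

I_D ≈ 2.6 mA

V_G = V_DD·R_2/(R_1+R_2) = 13×120/510 = 3.06 V. With the source grounded, V_GS = V_G = 3.06 V.
Assume saturation: I_D = (k_n/2)(V_GS − V_t)² = (2.1/2)×(3.06 − 1.5)² = 1.05×1.56² = 2.55 mA.
V_DS = V_DD − I_D·R_D = 13 − 2.55×0.56 = 11.6 V.
Saturation requires V_DS ≥ V_GS − V_t = 1.56 V; 11.6 ≥ 1.56 ✓.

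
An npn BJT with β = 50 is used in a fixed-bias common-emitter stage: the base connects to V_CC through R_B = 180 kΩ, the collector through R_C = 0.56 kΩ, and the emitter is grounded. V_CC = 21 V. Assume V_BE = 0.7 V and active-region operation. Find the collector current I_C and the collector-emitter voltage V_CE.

Base loop: V_CC = I_B·R_B + V_BE, so I_B = (21 − 0.7)/180 kΩ = 0.113 mA.
In the active region I_C = β·I_B = 50 × 0.113 = 5.64 mA.
Collector loop: V_CE = V_CC − I_C·R_C = 21 − 5.64×0.56 = 17.8 V.
Since V_CE = 17.8 V > V_CE(sat) ≈ 0.2 V, the transistor is in the active region as assumed.

I_C ≈ 5.6 mA, V_CE ≈ 18 V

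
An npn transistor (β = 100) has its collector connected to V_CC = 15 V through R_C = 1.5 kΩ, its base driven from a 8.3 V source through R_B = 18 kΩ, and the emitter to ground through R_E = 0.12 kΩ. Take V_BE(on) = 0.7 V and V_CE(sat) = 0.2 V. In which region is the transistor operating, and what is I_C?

Assume active: I_B = (8.3 − 0.7)/(18 + 101×0.12) = 0.252 mA, I_C = β·I_B = 25.2 mA.
Then V_CE = 15 − 25.2×1.5 − 25.5×0.12 = -25.9 V < 0.2 V — the active assumption fails.
Re-solve with V_CE = 0.2 V. KCL at the emitter: V_E/R_E = (V_BB−0.7−V_E)/R_B + (V_CC−0.2−V_E)/R_C, giving V_E = 1.14 V.
I_C = (V_CC − 0.2 − V_E)/R_C = (14.8 − 1.14)/1.5 = 9.11 mA.
Check: I_B = (7.6 − 1.14)/18 = 0.359 mA, and β·I_B = 35.9 mA > I_C, confirming saturation.

saturation; I_C ≈ 9.1 mA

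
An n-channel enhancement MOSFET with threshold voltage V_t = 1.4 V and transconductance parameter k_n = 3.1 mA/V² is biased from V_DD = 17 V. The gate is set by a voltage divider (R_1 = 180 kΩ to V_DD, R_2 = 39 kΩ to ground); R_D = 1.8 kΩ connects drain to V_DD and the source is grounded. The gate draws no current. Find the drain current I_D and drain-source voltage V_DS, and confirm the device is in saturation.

I_D ≈ 4.1 mA, V_DS ≈ 9.6 V

V_G = V_DD·R_2/(R_1+R_2) = 17×39/219 = 3.03 V. With the source grounded, V_GS = V_G = 3.03 V.
Assume saturation: I_D = (k_n/2)(V_GS − V_t)² = (3.1/2)×(3.03 − 1.4)² = 1.55×1.63² = 4.11 mA.
V_DS = V_DD − I_D·R_D = 17 − 4.11×1.8 = 9.61 V.
Saturation requires V_DS ≥ V_GS − V_t = 1.63 V; 9.61 ≥ 1.63 ✓.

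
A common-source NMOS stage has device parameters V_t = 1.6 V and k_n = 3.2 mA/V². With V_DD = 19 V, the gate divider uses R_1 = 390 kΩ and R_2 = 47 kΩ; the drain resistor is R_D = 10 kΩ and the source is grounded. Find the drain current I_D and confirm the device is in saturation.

I_D ≈ 0.31 mA

V_G = V_DD·R_2/(R_1+R_2) = 19×47/437 = 2.04 V. With the source grounded, V_GS = V_G = 2.04 V.
Assume saturation: I_D = (k_n/2)(V_GS − V_t)² = (3.2/2)×(2.04 − 1.6)² = 1.6×0.443² = 0.315 mA.
V_DS = V_DD − I_D·R_D = 19 − 0.315×10 = 15.9 V.
Saturation requires V_DS ≥ V_GS − V_t = 0.443 V; 15.9 ≥ 0.443 ✓.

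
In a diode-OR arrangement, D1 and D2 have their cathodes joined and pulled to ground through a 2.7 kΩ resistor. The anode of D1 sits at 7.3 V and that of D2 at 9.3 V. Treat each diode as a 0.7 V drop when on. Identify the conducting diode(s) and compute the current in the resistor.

Assume both conduct. Then node N would need to be at both 7.3−0.7 = 6.6 V and 9.3−0.7 = 8.6 V, which is impossible.
Assume only D2 conducts: V_N = 9.3 − 0.7 = 8.6 V, so I_R = 8.6/2.7 = 3.19 mA.
Check D1: its anode-to-cathode voltage is 7.3 − 8.6 = -1.3 V < 0.7 V, so it is off. The assumption is consistent.

Only D2 conducts; I_R ≈ 3.2 mA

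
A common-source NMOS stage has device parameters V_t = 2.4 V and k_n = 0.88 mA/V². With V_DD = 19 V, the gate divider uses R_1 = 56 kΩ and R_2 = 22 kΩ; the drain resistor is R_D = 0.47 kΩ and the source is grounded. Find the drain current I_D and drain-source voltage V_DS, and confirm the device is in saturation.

V_G = V_DD·R_2/(R_1+R_2) = 19×22/78 = 5.36 V. With the source grounded, V_GS = V_G = 5.36 V.
Assume saturation: I_D = (k_n/2)(V_GS − V_t)² = (0.88/2)×(5.36 − 2.4)² = 0.44×2.96² = 3.85 mA.
V_DS = V_DD − I_D·R_D = 19 − 3.85×0.47 = 17.2 V.
Saturation requires V_DS ≥ V_GS − V_t = 2.96 V; 17.2 ≥ 2.96 ✓.

I_D ≈ 3.9 mA, V_DS ≈ 17 V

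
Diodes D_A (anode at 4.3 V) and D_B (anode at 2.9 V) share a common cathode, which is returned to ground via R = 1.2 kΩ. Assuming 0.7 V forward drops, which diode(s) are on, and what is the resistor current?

Assume both conduct. Then node N would need to be at both 4.3−0.7 = 3.6 V and 2.9−0.7 = 2.2 V, which is impossible.
Assume only D_A conducts: V_N = 4.3 − 0.7 = 3.6 V, so I_R = 3.6/1.2 = 3 mA.
Check D_B: its anode-to-cathode voltage is 2.9 − 3.6 = -0.7 V < 0.7 V, so it is off. The assumption is consistent.

Only D_A conducts; I_R ≈ 3 mA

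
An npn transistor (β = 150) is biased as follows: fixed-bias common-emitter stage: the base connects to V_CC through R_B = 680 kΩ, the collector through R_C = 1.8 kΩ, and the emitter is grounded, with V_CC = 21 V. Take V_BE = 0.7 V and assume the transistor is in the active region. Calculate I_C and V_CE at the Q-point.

Base loop: V_CC = I_B·R_B + V_BE, so I_B = (21 − 0.7)/680 kΩ = 0.0299 mA.
In the active region I_C = β·I_B = 150 × 0.0299 = 4.48 mA.
Collector loop: V_CE = V_CC − I_C·R_C = 21 − 4.48×1.8 = 12.9 V.
Since V_CE = 12.9 V > V_CE(sat) ≈ 0.2 V, the transistor is in the active region as assumed.

I_C ≈ 4.5 mA, V_CE ≈ 13 V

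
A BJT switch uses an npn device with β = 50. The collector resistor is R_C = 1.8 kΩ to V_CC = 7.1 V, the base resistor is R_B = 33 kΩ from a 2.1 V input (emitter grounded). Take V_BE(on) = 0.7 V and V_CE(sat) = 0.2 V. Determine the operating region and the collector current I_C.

Assume active. Base-emitter loop: I_B = (V_BB − V_BE)/R_B = (2.1 − 0.7)/33 = 0.0424 mA.
I_C = β·I_B = 50×0.0424 = 2.12 mA.
V_CE = V_CC − I_C·R_C = 7.1 − 2.12×1.8 = 3.28 V > V_CE(sat), so the active-region assumption holds.

active; I_C ≈ 2.1 mA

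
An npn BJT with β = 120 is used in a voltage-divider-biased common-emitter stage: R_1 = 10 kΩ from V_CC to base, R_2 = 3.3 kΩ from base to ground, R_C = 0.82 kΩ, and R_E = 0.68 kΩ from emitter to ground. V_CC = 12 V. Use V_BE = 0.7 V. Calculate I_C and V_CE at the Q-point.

I_C ≈ 3.2 mA, V_CE ≈ 7.1 V

Thevenize the base divider: V_Th = V_CC·R_2/(R_1+R_2) = 12×3.3/13.3 = 2.98 V, R_Th = R_1‖R_2 = 2.48 kΩ.
Base-emitter loop: V_Th = I_B·R_Th + V_BE + (β+1)I_B·R_E, so I_B = (2.98 − 0.7) / (2.48 + 121×0.68) = 0.0269 mA.
I_C = β·I_B = 120×0.0269 = 3.22 mA, and I_E = (β+1)I_B = 3.25 mA.
V_CE = V_CC − I_C·R_C − I_E·R_E = 12 − 3.22×0.82 − 3.25×0.68 = 7.15 V.
V_CE = 7.15 V > 0.2 V confirms active-region operation.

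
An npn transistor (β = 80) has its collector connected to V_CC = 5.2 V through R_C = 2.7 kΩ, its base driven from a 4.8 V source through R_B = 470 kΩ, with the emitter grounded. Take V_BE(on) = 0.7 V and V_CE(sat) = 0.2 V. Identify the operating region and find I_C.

active; I_C ≈ 0.7 mA

Assume active. Base-emitter loop: I_B = (V_BB − V_BE)/R_B = (4.8 − 0.7)/470 = 0.00872 mA.
I_C = β·I_B = 80×0.00872 = 0.698 mA.
V_CE = V_CC − I_C·R_C = 5.2 − 0.698×2.7 = 3.32 V > V_CE(sat), so the active-region assumption holds.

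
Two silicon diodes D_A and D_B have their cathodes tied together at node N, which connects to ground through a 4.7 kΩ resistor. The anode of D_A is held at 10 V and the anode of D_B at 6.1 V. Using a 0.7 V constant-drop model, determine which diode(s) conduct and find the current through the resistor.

Only D_A conducts; I_R ≈ 2 mA

Assume both conduct. Then node N would need to be at both 10−0.7 = 9.3 V and 6.1−0.7 = 5.4 V, which is impossible.
Assume only D_A conducts: V_N = 10 − 0.7 = 9.3 V, so I_R = 9.3/4.7 = 1.98 mA.
Check D_B: its anode-to-cathode voltage is 6.1 − 9.3 = -3.2 V < 0.7 V, so it is off. The assumption is consistent.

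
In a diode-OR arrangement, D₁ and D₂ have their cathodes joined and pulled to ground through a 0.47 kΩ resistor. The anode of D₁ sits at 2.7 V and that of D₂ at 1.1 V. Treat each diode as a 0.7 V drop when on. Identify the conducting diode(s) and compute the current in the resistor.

Assume both conduct. Then node N would need to be at both 2.7−0.7 = 2 V and 1.1−0.7 = 0.4 V, which is impossible.
Assume only D₁ conducts: V_N = 2.7 − 0.7 = 2 V, so I_R = 2/0.47 = 4.26 mA.
Check D₂: its anode-to-cathode voltage is 1.1 − 2 = -0.9 V < 0.7 V, so it is off. The assumption is consistent.

Only D₁ conducts; I_R ≈ 4.3 mA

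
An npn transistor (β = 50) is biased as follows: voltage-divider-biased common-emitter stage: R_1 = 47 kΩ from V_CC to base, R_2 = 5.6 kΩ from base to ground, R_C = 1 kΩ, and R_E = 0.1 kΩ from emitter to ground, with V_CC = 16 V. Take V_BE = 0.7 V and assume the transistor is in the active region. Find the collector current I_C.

I_C ≈ 5 mA

Thevenize the base divider: V_Th = V_CC·R_2/(R_1+R_2) = 16×5.6/52.6 = 1.7 V, R_Th = R_1‖R_2 = 5 kΩ.
Base-emitter loop: V_Th = I_B·R_Th + V_BE + (β+1)I_B·R_E, so I_B = (1.7 − 0.7) / (5 + 51×0.1) = 0.0993 mA.
I_C = β·I_B = 50×0.0993 = 4.97 mA, and I_E = (β+1)I_B = 5.06 mA.
V_CE = V_CC − I_C·R_C − I_E·R_E = 16 − 4.97×1 − 5.06×0.1 = 10.5 V.
V_CE = 10.5 V > 0.2 V confirms active-region operation.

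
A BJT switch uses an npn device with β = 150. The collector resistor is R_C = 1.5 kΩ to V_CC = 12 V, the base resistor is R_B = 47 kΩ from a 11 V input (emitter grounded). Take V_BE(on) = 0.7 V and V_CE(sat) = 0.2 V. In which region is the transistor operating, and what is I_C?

saturation; I_C ≈ 7.9 mA

Assume active: I_B = (11 − 0.7)/47 = 0.219 mA, giving I_C = β·I_B = 32.9 mA.
But then V_CE = 12 − 32.9×1.5 = -37.3 V < V_CE(sat) = 0.2 V — impossible in the active region.
So the transistor is saturated. With V_CE = 0.2 V, I_C = (V_CC − 0.2)/R_C = 11.8/1.5 = 7.87 mA.
Check: β·I_B = 32.9 mA > I_C = 7.87 mA, confirming saturation.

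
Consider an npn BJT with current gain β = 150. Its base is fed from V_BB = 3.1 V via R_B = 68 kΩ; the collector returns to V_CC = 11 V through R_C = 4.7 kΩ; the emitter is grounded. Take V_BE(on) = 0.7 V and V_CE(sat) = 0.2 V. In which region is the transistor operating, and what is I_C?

Assume active: I_B = (3.1 − 0.7)/68 = 0.0353 mA, giving I_C = β·I_B = 5.29 mA.
But then V_CE = 11 − 5.29×4.7 = -13.9 V < V_CE(sat) = 0.2 V — impossible in the active region.
So the transistor is saturated. With V_CE = 0.2 V, I_C = (V_CC − 0.2)/R_C = 10.8/4.7 = 2.3 mA.
Check: β·I_B = 5.29 mA > I_C = 2.3 mA, confirming saturation.

saturation; I_C ≈ 2.3 mA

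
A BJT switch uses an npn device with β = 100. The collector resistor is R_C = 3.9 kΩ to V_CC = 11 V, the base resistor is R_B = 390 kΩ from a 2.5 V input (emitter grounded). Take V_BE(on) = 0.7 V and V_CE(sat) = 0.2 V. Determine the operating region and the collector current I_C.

active; I_C ≈ 0.46 mA

Assume active. Base-emitter loop: I_B = (V_BB − V_BE)/R_B = (2.5 − 0.7)/390 = 0.00462 mA.
I_C = β·I_B = 100×0.00462 = 0.462 mA.
V_CE = V_CC − I_C·R_C = 11 − 0.462×3.9 = 9.2 V > V_CE(sat), so the active-region assumption holds.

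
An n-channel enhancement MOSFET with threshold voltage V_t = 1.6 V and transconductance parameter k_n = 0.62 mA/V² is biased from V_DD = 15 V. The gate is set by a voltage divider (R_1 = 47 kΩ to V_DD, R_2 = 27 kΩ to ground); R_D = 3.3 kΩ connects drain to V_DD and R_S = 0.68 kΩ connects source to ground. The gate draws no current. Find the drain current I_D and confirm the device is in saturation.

I_D ≈ 2 mA

V_G = V_DD·R_2/(R_1+R_2) = 15×27/74 = 5.47 V.
Assume saturation: I_D = (k_n/2)(V_GS − V_t)² with V_GS = V_G − I_D·R_S = 5.47 − 0.68·I_D.
Substituting gives 0.143·I_D² − 2.63·I_D + 4.65 = 0, with roots I_D = 1.98 or 16.4 mA.
The root I_D = 16.4 mA gives V_GS = -5.67 V ≤ V_t, so take I_D = 1.98 mA.
Then V_GS = 4.13 V and V_DS = V_DD − I_D(R_D+R_S) = 15 − 1.98×3.98 = 7.12 V.
Saturation requires V_DS ≥ V_GS − V_t = 2.53 V; 7.12 ≥ 2.53 ✓.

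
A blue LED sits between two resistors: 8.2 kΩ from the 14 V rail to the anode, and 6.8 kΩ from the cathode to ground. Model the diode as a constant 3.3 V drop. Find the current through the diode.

The two resistors are in series with the diode, so KVL gives 14 = I·8.2 + 3.3 + I·6.8.
I = (14 − 3.3) / (8.2 + 6.8) kΩ = 10.7 / 15 = 0.713 mA.

I ≈ 0.71 mA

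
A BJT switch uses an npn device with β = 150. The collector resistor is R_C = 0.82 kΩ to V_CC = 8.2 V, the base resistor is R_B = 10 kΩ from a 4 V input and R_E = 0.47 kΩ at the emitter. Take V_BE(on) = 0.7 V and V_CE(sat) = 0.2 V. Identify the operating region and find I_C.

Assume active. Base-emitter loop: I_B = (V_BB − V_BE)/(R_B + (β+1)R_E) = (4 − 0.7)/(10 + 151×0.47) = 0.0408 mA.
I_C = β·I_B = 150×0.0408 = 6.11 mA.
V_CE = V_CC − I_C·R_C − I_E·R_E = 8.2 − 6.11×0.82 − 6.15×0.47 = 0.295 V > V_CE(sat), so the active-region assumption holds.

active; I_C ≈ 6.1 mA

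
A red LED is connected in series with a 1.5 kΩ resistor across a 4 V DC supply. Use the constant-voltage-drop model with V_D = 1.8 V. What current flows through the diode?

I ≈ 1.5 mA

KVL around the loop: 4 = V_D + I·R = 1.8 + I × 1.5 kΩ.
So I = (4 − 1.8) / 1.5 kΩ = 2.2 / 1.5 = 1.47 mA.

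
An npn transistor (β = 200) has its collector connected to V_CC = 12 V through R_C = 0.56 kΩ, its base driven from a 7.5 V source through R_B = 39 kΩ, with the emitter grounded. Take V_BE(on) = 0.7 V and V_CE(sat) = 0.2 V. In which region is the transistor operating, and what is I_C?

Assume active: I_B = (7.5 − 0.7)/39 = 0.174 mA, giving I_C = β·I_B = 34.9 mA.
But then V_CE = 12 − 34.9×0.56 = -7.53 V < V_CE(sat) = 0.2 V — impossible in the active region.
So the transistor is saturated. With V_CE = 0.2 V, I_C = (V_CC − 0.2)/R_C = 11.8/0.56 = 21.1 mA.
Check: β·I_B = 34.9 mA > I_C = 21.1 mA, confirming saturation.

saturation; I_C ≈ 21 mA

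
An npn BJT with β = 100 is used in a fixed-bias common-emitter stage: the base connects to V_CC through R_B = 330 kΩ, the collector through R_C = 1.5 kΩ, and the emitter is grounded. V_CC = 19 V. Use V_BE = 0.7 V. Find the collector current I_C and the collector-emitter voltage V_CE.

Base loop: V_CC = I_B·R_B + V_BE, so I_B = (19 − 0.7)/330 kΩ = 0.0555 mA.
In the active region I_C = β·I_B = 100 × 0.0555 = 5.55 mA.
Collector loop: V_CE = V_CC − I_C·R_C = 19 − 5.55×1.5 = 10.7 V.
Since V_CE = 10.7 V > V_CE(sat) ≈ 0.2 V, the transistor is in the active region as assumed.

I_C ≈ 5.5 mA, V_CE ≈ 11 V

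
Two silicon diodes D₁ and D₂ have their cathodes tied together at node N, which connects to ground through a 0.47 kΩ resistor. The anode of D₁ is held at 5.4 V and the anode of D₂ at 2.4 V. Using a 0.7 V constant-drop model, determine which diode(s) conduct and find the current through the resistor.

Only D₁ conducts; I_R ≈ 10 mA

Assume both conduct. Then node N would need to be at both 5.4−0.7 = 4.7 V and 2.4−0.7 = 1.7 V, which is impossible.
Assume only D₁ conducts: V_N = 5.4 − 0.7 = 4.7 V, so I_R = 4.7/0.47 = 10 mA.
Check D₂: its anode-to-cathode voltage is 2.4 − 4.7 = -2.3 V < 0.7 V, so it is off. The assumption is consistent.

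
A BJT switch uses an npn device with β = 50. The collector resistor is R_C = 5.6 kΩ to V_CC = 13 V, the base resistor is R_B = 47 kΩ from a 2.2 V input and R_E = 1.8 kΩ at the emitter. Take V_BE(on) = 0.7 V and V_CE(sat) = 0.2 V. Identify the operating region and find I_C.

Assume active. Base-emitter loop: I_B = (V_BB − V_BE)/(R_B + (β+1)R_E) = (2.2 − 0.7)/(47 + 51×1.8) = 0.0108 mA.
I_C = β·I_B = 50×0.0108 = 0.54 mA.
V_CE = V_CC − I_C·R_C − I_E·R_E = 13 − 0.54×5.6 − 0.551×1.8 = 8.98 V > V_CE(sat), so the active-region assumption holds.

active; I_C ≈ 0.54 mA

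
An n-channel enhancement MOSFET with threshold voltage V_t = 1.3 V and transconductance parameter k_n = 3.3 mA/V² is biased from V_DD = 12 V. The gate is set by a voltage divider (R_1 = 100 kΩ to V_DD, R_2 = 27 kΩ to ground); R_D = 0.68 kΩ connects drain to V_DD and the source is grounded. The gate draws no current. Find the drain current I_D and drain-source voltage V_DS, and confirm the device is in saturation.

I_D ≈ 2.6 mA, V_DS ≈ 10 V

V_G = V_DD·R_2/(R_1+R_2) = 12×27/127 = 2.55 V. With the source grounded, V_GS = V_G = 2.55 V.
Assume saturation: I_D = (k_n/2)(V_GS − V_t)² = (3.3/2)×(2.55 − 1.3)² = 1.65×1.25² = 2.58 mA.
V_DS = V_DD − I_D·R_D = 12 − 2.58×0.68 = 10.2 V.
Saturation requires V_DS ≥ V_GS − V_t = 1.25 V; 10.2 ≥ 1.25 ✓.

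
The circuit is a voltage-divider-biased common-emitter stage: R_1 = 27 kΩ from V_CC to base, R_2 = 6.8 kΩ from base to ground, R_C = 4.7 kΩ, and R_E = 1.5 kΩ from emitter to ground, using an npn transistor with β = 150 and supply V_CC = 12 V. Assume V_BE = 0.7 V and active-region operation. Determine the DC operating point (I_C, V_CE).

Thevenize the base divider: V_Th = V_CC·R_2/(R_1+R_2) = 12×6.8/33.8 = 2.41 V, R_Th = R_1‖R_2 = 5.43 kΩ.
Base-emitter loop: V_Th = I_B·R_Th + V_BE + (β+1)I_B·R_E, so I_B = (2.41 − 0.7) / (5.43 + 151×1.5) = 0.00739 mA.
I_C = β·I_B = 150×0.00739 = 1.11 mA, and I_E = (β+1)I_B = 1.12 mA.
V_CE = V_CC − I_C·R_C − I_E·R_E = 12 − 1.11×4.7 − 1.12×1.5 = 5.12 V.
V_CE = 5.12 V > 0.2 V confirms active-region operation.

I_C ≈ 1.1 mA, V_CE ≈ 5.1 V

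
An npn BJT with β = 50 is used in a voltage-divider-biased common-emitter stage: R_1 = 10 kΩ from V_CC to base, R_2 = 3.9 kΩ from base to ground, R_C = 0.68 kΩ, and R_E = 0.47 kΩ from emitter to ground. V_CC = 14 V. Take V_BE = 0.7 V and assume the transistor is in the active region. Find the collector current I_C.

I_C ≈ 6 mA

Thevenize the base divider: V_Th = V_CC·R_2/(R_1+R_2) = 14×3.9/13.9 = 3.93 V, R_Th = R_1‖R_2 = 2.81 kΩ.
Base-emitter loop: V_Th = I_B·R_Th + V_BE + (β+1)I_B·R_E, so I_B = (3.93 − 0.7) / (2.81 + 51×0.47) = 0.121 mA.
I_C = β·I_B = 50×0.121 = 6.03 mA, and I_E = (β+1)I_B = 6.15 mA.
V_CE = V_CC − I_C·R_C − I_E·R_E = 14 − 6.03×0.68 − 6.15×0.47 = 7.01 V.
V_CE = 7.01 V > 0.2 V confirms active-region operation.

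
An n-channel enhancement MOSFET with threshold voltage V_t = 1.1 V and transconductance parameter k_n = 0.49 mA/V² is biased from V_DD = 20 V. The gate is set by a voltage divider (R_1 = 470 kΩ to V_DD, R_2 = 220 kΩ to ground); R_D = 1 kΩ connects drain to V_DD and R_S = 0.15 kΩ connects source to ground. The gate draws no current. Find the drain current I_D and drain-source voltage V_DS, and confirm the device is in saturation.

V_G = V_DD·R_2/(R_1+R_2) = 20×220/690 = 6.38 V.
Assume saturation: I_D = (k_n/2)(V_GS − V_t)² with V_GS = V_G − I_D·R_S = 6.38 − 0.15·I_D.
Substituting gives 0.00551·I_D² − 1.39·I_D + 6.82 = 0, with roots I_D = 5.02 or 247 mA.
The root I_D = 247 mA gives V_GS = -30.6 V ≤ V_t, so take I_D = 5.02 mA.
Then V_GS = 5.62 V and V_DS = V_DD − I_D(R_D+R_S) = 20 − 5.02×1.15 = 14.2 V.
Saturation requires V_DS ≥ V_GS − V_t = 4.52 V; 14.2 ≥ 4.52 ✓.

I_D ≈ 5 mA, V_DS ≈ 14 V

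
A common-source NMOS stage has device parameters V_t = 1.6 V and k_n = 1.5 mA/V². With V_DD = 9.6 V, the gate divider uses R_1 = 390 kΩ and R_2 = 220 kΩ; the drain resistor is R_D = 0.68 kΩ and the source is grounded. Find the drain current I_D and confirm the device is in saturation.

I_D ≈ 2.6 mA

V_G = V_DD·R_2/(R_1+R_2) = 9.6×220/610 = 3.46 V. With the source grounded, V_GS = V_G = 3.46 V.
Assume saturation: I_D = (k_n/2)(V_GS − V_t)² = (1.5/2)×(3.46 − 1.6)² = 0.75×1.86² = 2.6 mA.
V_DS = V_DD − I_D·R_D = 9.6 − 2.6×0.68 = 7.83 V.
Saturation requires V_DS ≥ V_GS − V_t = 1.86 V; 7.83 ≥ 1.86 ✓.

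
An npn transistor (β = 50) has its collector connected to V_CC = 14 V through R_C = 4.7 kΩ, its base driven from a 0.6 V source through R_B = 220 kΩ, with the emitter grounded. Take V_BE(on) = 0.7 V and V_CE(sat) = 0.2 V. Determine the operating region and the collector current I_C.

cutoff; I_C ≈ 0

V_BB = 0.6 V ≤ V_BE(on) = 0.7 V, so the base-emitter junction is not forward biased.
The transistor is in cutoff: I_B = I_C = 0.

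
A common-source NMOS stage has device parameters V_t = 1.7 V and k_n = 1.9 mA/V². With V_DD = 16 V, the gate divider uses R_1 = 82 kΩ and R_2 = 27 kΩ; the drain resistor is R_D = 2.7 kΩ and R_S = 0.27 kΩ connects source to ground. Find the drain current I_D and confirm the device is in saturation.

V_G = V_DD·R_2/(R_1+R_2) = 16×27/109 = 3.96 V.
Assume saturation: I_D = (k_n/2)(V_GS − V_t)² with V_GS = V_G − I_D·R_S = 3.96 − 0.27·I_D.
Substituting gives 0.0693·I_D² − 2.16·I_D + 4.87 = 0, with roots I_D = 2.44 or 28.8 mA.
The root I_D = 28.8 mA gives V_GS = -3.8 V ≤ V_t, so take I_D = 2.44 mA.
Then V_GS = 3.3 V and V_DS = V_DD − I_D(R_D+R_S) = 16 − 2.44×2.97 = 8.74 V.
Saturation requires V_DS ≥ V_GS − V_t = 1.6 V; 8.74 ≥ 1.6 ✓.

I_D ≈ 2.4 mA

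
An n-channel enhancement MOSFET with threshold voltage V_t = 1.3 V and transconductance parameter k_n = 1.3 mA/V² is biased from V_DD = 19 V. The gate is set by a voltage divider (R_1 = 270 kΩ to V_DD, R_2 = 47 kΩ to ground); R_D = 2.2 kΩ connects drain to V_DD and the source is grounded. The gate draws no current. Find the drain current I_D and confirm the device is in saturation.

V_G = V_DD·R_2/(R_1+R_2) = 19×47/317 = 2.82 V. With the source grounded, V_GS = V_G = 2.82 V.
Assume saturation: I_D = (k_n/2)(V_GS − V_t)² = (1.3/2)×(2.82 − 1.3)² = 0.65×1.52² = 1.5 mA.
V_DS = V_DD − I_D·R_D = 19 − 1.5×2.2 = 15.7 V.
Saturation requires V_DS ≥ V_GS − V_t = 1.52 V; 15.7 ≥ 1.52 ✓.

I_D ≈ 1.5 mA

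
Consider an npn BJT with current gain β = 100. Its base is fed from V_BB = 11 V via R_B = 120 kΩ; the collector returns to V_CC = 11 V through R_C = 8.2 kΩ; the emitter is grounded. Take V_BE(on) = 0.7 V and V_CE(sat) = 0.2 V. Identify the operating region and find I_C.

Assume active: I_B = (11 − 0.7)/120 = 0.0858 mA, giving I_C = β·I_B = 8.58 mA.
But then V_CE = 11 − 8.58×8.2 = -59.4 V < V_CE(sat) = 0.2 V — impossible in the active region.
So the transistor is saturated. With V_CE = 0.2 V, I_C = (V_CC − 0.2)/R_C = 10.8/8.2 = 1.32 mA.
Check: β·I_B = 8.58 mA > I_C = 1.32 mA, confirming saturation.

saturation; I_C ≈ 1.3 mA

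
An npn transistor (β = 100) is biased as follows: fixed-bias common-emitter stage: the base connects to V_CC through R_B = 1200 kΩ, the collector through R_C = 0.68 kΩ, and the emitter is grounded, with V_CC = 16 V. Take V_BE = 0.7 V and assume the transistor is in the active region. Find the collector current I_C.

I_C ≈ 1.3 mA

Base loop: V_CC = I_B·R_B + V_BE, so I_B = (16 − 0.7)/1200 kΩ = 0.0128 mA.
In the active region I_C = β·I_B = 100 × 0.0128 = 1.28 mA.
Collector loop: V_CE = V_CC − I_C·R_C = 16 − 1.28×0.68 = 15.1 V.
Since V_CE = 15.1 V > V_CE(sat) ≈ 0.2 V, the transistor is in the active region as assumed.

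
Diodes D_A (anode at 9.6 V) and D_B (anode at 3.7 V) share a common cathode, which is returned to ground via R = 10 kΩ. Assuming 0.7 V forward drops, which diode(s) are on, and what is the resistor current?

Only D_A conducts; I_R ≈ 0.89 mA

Assume both conduct. Then node N would need to be at both 9.6−0.7 = 8.9 V and 3.7−0.7 = 3 V, which is impossible.
Assume only D_A conducts: V_N = 9.6 − 0.7 = 8.9 V, so I_R = 8.9/10 = 0.89 mA.
Check D_B: its anode-to-cathode voltage is 3.7 − 8.9 = -5.2 V < 0.7 V, so it is off. The assumption is consistent.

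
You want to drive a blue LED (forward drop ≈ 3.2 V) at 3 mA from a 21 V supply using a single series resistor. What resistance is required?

The resistor drops V_S − V_D = 21 − 3.2 = 17.8 V at 3 mA.
R = 17.8 V / 3 mA = 5.93 kΩ.

R ≈ 5.9 kΩ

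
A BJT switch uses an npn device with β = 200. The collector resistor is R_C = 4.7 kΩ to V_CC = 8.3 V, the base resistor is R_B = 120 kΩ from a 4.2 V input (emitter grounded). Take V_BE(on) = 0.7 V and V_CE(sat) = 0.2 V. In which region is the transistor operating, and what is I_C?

Assume active: I_B = (4.2 − 0.7)/120 = 0.0292 mA, giving I_C = β·I_B = 5.83 mA.
But then V_CE = 8.3 − 5.83×4.7 = -19.1 V < V_CE(sat) = 0.2 V — impossible in the active region.
So the transistor is saturated. With V_CE = 0.2 V, I_C = (V_CC − 0.2)/R_C = 8.1/4.7 = 1.72 mA.
Check: β·I_B = 5.83 mA > I_C = 1.72 mA, confirming saturation.

saturation; I_C ≈ 1.7 mA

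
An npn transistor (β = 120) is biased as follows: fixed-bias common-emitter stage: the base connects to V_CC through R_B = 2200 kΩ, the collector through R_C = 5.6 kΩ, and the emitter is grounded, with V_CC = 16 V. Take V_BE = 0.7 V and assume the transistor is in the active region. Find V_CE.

V_CE ≈ 11 V

Base loop: V_CC = I_B·R_B + V_BE, so I_B = (16 − 0.7)/2200 kΩ = 0.00695 mA.
In the active region I_C = β·I_B = 120 × 0.00695 = 0.835 mA.
Collector loop: V_CE = V_CC − I_C·R_C = 16 − 0.835×5.6 = 11.3 V.
Since V_CE = 11.3 V > V_CE(sat) ≈ 0.2 V, the transistor is in the active region as assumed.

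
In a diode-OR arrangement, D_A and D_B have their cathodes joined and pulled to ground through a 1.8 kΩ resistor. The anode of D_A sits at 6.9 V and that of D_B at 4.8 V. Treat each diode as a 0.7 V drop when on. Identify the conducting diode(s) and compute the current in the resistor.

Assume both conduct. Then node N would need to be at both 6.9−0.7 = 6.2 V and 4.8−0.7 = 4.1 V, which is impossible.
Assume only D_A conducts: V_N = 6.9 − 0.7 = 6.2 V, so I_R = 6.2/1.8 = 3.44 mA.
Check D_B: its anode-to-cathode voltage is 4.8 − 6.2 = -1.4 V < 0.7 V, so it is off. The assumption is consistent.

Only D_A conducts; I_R ≈ 3.4 mA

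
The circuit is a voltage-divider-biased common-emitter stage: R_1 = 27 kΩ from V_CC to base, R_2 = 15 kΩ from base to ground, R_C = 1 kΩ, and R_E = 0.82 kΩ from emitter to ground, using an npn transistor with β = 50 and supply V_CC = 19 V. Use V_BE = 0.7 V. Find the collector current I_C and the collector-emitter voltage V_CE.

I_C ≈ 5.9 mA, V_CE ≈ 8.1 V

Thevenize the base divider: V_Th = V_CC·R_2/(R_1+R_2) = 19×15/42 = 6.79 V, R_Th = R_1‖R_2 = 9.64 kΩ.
Base-emitter loop: V_Th = I_B·R_Th + V_BE + (β+1)I_B·R_E, so I_B = (6.79 − 0.7) / (9.64 + 51×0.82) = 0.118 mA.
I_C = β·I_B = 50×0.118 = 5.91 mA, and I_E = (β+1)I_B = 6.03 mA.
V_CE = V_CC − I_C·R_C − I_E·R_E = 19 − 5.91×1 − 6.03×0.82 = 8.14 V.
V_CE = 8.14 V > 0.2 V confirms active-region operation.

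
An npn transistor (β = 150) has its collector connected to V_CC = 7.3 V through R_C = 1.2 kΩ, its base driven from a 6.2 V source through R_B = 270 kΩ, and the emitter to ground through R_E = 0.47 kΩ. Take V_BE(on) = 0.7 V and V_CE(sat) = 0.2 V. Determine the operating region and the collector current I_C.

active; I_C ≈ 2.4 mA

Assume active. Base-emitter loop: I_B = (V_BB − V_BE)/(R_B + (β+1)R_E) = (6.2 − 0.7)/(270 + 151×0.47) = 0.0161 mA.
I_C = β·I_B = 150×0.0161 = 2.42 mA.
V_CE = V_CC − I_C·R_C − I_E·R_E = 7.3 − 2.42×1.2 − 2.44×0.47 = 3.25 V > V_CE(sat), so the active-region assumption holds.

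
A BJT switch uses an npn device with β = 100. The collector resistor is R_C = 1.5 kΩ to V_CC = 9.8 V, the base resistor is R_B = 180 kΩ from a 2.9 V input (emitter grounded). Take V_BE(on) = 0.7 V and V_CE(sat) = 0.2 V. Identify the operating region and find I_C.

active; I_C ≈ 1.2 mA

Assume active. Base-emitter loop: I_B = (V_BB − V_BE)/R_B = (2.9 − 0.7)/180 = 0.0122 mA.
I_C = β·I_B = 100×0.0122 = 1.22 mA.
V_CE = V_CC − I_C·R_C = 9.8 − 1.22×1.5 = 7.97 V > V_CE(sat), so the active-region assumption holds.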